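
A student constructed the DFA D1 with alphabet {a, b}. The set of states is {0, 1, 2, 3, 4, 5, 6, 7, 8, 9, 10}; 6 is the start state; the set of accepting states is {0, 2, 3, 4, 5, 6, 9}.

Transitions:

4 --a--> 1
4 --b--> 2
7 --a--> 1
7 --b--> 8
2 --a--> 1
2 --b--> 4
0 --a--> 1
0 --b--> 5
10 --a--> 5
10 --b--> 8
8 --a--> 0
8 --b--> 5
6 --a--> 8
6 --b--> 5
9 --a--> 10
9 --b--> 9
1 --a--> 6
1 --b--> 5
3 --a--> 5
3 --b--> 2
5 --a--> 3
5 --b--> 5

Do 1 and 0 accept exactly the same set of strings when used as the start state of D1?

First remove the unreachable states {7,9,10}; 8 states remain.
P0 = {0,2,3,4,5,6} | {1,8}.
Split {0,2,3,4,5,6} by δ(·,a) → {0,2,4,6} and {3,5}.
On input b, block {0,2,4,6} splits into {0,6} and {2,4}.
Split {3,5} by δ(·,b) → {3} and {5}.
The partition is now stable with 5 blocks: {0,6} | {1,8} | {3} | {2,4} | {5}.
1 and 0 end up in different blocks, so they are distinguishable. For instance, the string 'ε' is accepted from only 0.

No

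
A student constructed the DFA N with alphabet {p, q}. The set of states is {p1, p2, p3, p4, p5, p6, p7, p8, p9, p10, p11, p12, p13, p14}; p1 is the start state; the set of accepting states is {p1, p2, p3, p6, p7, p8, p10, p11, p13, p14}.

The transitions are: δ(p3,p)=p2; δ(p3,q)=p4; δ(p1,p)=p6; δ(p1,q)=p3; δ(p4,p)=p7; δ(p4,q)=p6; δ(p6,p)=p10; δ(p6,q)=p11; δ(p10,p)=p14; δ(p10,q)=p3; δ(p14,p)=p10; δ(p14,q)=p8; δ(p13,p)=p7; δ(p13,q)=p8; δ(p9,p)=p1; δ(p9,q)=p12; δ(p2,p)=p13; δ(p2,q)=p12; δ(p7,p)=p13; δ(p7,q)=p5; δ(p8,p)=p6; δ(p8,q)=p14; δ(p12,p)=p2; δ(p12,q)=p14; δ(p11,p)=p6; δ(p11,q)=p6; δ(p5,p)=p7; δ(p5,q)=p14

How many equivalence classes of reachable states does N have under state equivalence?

7

First remove the unreachable states {p9}; 13 states remain.
P0 = {p1,p2,p3,p6,p7,p8,p10,p11,p13,p14} | {p4,p5,p12}.
Split {p1,p2,p3,p6,p7,p8,p10,p11,p13,p14} by δ(·,q) → {p1,p6,p8,p10,p11,p13,p14} and {p2,p3,p7}.
Split {p1,p6,p8,p10,p11,p13,p14} by δ(·,p) → {p1,p6,p8,p10,p11,p14} and {p13}.
Split {p1,p6,p8,p10,p11,p14} by δ(·,q) → {p6,p8,p11,p14} and {p1,p10}.
Refine {p6,p8,p11,p14} on symbol p: members go to different blocks, giving {p6,p14} and {p8,p11}.
On input p, block {p2,p3,p7} splits into {p2,p7} and {p3}.
The partition is now stable with 7 blocks: {p6,p14} | {p4,p5,p12} | {p2,p7} | {p13} | {p1,p10} | {p8,p11} | {p3}.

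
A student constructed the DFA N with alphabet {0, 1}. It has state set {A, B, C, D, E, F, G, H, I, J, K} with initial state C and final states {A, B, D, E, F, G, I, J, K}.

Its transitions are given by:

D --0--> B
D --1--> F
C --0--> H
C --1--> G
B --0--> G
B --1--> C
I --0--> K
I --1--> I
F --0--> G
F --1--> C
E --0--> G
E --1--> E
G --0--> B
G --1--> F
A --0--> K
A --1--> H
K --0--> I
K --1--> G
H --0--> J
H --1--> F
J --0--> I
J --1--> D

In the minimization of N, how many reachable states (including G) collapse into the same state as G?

States {A,E} cannot be reached from the start state, so discard them.
Start with accepting vs non-accepting: {B,D,F,G,I,J,K} | {C,H}.
Refine {B,D,F,G,I,J,K} on symbol 1: members go to different blocks, giving {D,G,I,J,K} and {B,F}.
On input 0, block {D,G,I,J,K} splits into {I,J,K} and {D,G}.
Split {I,J,K} by δ(·,1) → {J,K} and {I}.
On input 0, block {C,H} splits into {C} and {H}.
Stable partition: {J,K} | {C} | {B,F} | {D,G} | {I} | {H} — 6 equivalence classes.
The equivalence class containing G is {D,G}, of size 2.

2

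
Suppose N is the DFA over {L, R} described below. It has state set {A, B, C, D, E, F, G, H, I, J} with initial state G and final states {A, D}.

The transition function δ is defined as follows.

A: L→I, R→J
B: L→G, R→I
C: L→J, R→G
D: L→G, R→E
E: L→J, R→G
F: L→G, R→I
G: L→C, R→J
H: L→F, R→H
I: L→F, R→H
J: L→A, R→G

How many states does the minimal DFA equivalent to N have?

States {B,D,E} cannot be reached from the start state, so discard them.
P0 = {A} | {C,F,G,H,I,J}.
On input L, block {C,F,G,H,I,J} splits into {C,F,G,H,I} and {J}.
Refine {C,F,G,H,I} on symbol L: members go to different blocks, giving {F,G,H,I} and {C}.
On input L, block {F,G,H,I} splits into {F,H,I} and {G}.
On input L, block {F,H,I} splits into {H,I} and {F}.
Stable partition: {A} | {H,I} | {J} | {C} | {G} | {F} — 6 equivalence classes.

6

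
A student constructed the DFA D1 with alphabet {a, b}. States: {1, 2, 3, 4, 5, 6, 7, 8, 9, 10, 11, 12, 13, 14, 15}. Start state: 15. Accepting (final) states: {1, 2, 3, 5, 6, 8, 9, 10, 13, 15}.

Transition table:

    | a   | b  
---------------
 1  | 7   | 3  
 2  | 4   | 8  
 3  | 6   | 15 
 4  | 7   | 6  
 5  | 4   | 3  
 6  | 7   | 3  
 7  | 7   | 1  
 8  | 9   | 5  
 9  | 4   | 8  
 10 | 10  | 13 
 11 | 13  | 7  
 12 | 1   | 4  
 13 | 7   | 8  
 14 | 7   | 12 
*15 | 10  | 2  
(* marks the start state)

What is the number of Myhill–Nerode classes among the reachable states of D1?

First remove the unreachable states {11,12,14}; 12 states remain.
P0 = {1,2,3,5,6,8,9,10,13,15} | {4,7}.
On input a, block {1,2,3,5,6,8,9,10,13,15} splits into {1,2,5,6,9,13} and {3,8,10,15}.
Refine {3,8,10,15} on symbol a: members go to different blocks, giving {3,8} and {10,15}.
On input b, block {3,8} splits into {3} and {8}.
Split {1,2,5,6,9,13} by δ(·,b) → {1,5,6} and {2,9,13}.
Stable partition: {1,5,6} | {4,7} | {3} | {10,15} | {8} | {2,9,13} — 6 equivalence classes.

6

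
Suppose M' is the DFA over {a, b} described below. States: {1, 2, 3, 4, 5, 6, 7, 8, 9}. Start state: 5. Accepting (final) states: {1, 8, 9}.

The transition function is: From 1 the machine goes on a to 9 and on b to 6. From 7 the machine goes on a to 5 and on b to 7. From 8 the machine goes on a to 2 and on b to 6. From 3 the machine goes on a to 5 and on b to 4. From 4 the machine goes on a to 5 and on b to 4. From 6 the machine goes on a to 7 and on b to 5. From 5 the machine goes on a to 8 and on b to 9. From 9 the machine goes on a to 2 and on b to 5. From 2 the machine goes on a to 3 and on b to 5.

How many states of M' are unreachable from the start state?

BFS from 5 reaches {2, 3, 4, 5, 6, 7, 8, 9}; the 1 state(s) 1 are never visited.

1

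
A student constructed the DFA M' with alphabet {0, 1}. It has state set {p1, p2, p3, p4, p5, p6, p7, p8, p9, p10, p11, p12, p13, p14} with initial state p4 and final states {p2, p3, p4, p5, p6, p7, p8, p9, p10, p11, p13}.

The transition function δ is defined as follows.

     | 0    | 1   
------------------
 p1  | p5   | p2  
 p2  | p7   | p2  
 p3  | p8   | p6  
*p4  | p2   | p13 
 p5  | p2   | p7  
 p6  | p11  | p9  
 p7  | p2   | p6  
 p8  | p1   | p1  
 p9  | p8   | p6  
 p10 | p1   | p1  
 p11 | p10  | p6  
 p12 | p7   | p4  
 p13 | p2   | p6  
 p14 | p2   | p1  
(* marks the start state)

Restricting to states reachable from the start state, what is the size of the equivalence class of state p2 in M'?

1

States {p3,p12,p14} cannot be reached from the start state, so discard them.
Initial partition by acceptance: {p2,p4,p5,p6,p7,p8,p9,p10,p11,p13} | {p1}.
Split {p2,p4,p5,p6,p7,p8,p9,p10,p11,p13} by δ(·,0) → {p2,p4,p5,p6,p7,p9,p11,p13} and {p8,p10}.
Refine {p2,p4,p5,p6,p7,p9,p11,p13} on symbol 0: members go to different blocks, giving {p2,p4,p5,p6,p7,p13} and {p9,p11}.
On input 0, block {p2,p4,p5,p6,p7,p13} splits into {p2,p4,p5,p7,p13} and {p6}.
On input 1, block {p2,p4,p5,p7,p13} splits into {p2,p4,p5} and {p7,p13}.
On input 0, block {p2,p4,p5} splits into {p4,p5} and {p2}.
The partition is now stable with 7 blocks: {p4,p5} | {p1} | {p8,p10} | {p9,p11} | {p6} | {p7,p13} | {p2}.
The equivalence class containing p2 is {p2}, of size 1.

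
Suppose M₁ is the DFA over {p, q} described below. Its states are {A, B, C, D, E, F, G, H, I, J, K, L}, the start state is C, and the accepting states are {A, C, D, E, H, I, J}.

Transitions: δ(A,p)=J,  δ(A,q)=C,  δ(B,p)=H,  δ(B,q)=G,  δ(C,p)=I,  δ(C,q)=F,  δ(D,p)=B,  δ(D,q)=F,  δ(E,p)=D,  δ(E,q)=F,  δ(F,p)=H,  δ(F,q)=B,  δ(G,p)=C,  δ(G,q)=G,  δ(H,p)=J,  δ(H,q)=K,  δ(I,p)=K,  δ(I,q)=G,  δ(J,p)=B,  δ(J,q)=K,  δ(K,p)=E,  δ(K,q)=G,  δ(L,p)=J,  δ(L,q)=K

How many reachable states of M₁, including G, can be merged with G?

4

States {A,L} cannot be reached from the start state, so discard them.
P0 = {C,D,E,H,I,J} | {B,F,G,K}.
Refine {C,D,E,H,I,J} on symbol p: members go to different blocks, giving {C,E,H} and {D,I,J}.
No further refinement is possible. Final partition (3 blocks): {C,E,H} | {B,F,G,K} | {D,I,J}.
State G belongs to the block {B,F,G,K}, which has 4 states.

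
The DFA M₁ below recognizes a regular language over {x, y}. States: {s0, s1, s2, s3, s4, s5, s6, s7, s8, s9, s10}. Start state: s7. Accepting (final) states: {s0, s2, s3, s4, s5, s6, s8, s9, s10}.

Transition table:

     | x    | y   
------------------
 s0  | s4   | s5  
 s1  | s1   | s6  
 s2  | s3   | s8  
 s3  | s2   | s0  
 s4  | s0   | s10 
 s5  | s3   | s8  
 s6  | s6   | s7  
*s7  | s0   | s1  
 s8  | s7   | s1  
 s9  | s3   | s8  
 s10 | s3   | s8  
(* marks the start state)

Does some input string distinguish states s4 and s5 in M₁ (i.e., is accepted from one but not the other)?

States {s9} cannot be reached from the start state, so discard them.
P0 = {s0,s2,s3,s4,s5,s6,s8,s10} | {s1,s7}.
On input x, block {s0,s2,s3,s4,s5,s6,s8,s10} splits into {s0,s2,s3,s4,s5,s6,s10} and {s8}.
Split {s0,s2,s3,s4,s5,s6,s10} by δ(·,y) → {s0,s3,s4} and {s2,s5,s10} and {s6}.
Split {s0,s3,s4} by δ(·,x) → {s0,s4} and {s3}.
Split {s1,s7} by δ(·,x) → {s1} and {s7}.
The partition is now stable with 7 blocks: {s0,s4} | {s1} | {s8} | {s2,s5,s10} | {s6} | {s3} | {s7}.
s4 and s5 end up in different blocks, so they are distinguishable. For instance, the string 'yx' is accepted from only s4.

Yes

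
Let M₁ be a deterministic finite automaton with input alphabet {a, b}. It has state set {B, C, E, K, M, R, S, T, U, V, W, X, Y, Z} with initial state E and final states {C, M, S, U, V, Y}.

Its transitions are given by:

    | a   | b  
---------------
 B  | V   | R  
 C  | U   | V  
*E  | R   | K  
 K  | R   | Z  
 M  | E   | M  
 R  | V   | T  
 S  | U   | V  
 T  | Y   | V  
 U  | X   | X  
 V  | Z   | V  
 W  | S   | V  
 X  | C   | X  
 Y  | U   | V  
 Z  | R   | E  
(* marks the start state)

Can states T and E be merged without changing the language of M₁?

Reachable states from the start: {C,E,K,R,T,U,V,X,Y,Z}. Unreachable: {B,M,S,W} — drop them.
P0 = {C,U,V,Y} | {E,K,R,T,X,Z}.
Refine {C,U,V,Y} on symbol a: members go to different blocks, giving {C,Y} and {U,V}.
On input a, block {E,K,R,T,X,Z} splits into {E,K,Z} and {T,X} and {R}.
Refine {U,V} on symbol a: members go to different blocks, giving {U} and {V}.
On input b, block {T,X} splits into {X} and {T}.
No further refinement is possible. Final partition (7 blocks): {C,Y} | {E,K,Z} | {U} | {X} | {R} | {V} | {T}.
T and E end up in different blocks, so they are distinguishable. For instance, the string 'a' is accepted from only T.

No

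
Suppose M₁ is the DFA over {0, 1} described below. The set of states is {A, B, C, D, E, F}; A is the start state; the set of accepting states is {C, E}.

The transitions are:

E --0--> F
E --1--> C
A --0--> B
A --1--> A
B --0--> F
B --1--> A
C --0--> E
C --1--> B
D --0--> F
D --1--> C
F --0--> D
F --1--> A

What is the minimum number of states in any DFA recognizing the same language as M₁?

6

Every state is reachable, so we keep all 6.
P0 = {C,E} | {A,B,D,F}.
On input 0, block {C,E} splits into {C} and {E}.
Split {A,B,D,F} by δ(·,1) → {A,B,F} and {D}.
Split {A,B,F} by δ(·,0) → {A,B} and {F}.
Refine {A,B} on symbol 0: members go to different blocks, giving {A} and {B}.
Stable partition: {C} | {A} | {E} | {D} | {F} | {B} — 6 equivalence classes.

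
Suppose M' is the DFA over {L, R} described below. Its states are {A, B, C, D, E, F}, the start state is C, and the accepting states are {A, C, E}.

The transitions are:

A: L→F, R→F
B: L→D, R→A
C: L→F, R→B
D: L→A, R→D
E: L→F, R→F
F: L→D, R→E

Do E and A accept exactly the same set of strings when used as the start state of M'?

Start with accepting vs non-accepting: {A,C,E} | {B,D,F}.
Refine {B,D,F} on symbol L: members go to different blocks, giving {B,F} and {D}.
No further refinement is possible. Final partition (3 blocks): {A,C,E} | {B,F} | {D}.
E and A lie in the same block of the stable partition, so they are equivalent — no string distinguishes them.

Yes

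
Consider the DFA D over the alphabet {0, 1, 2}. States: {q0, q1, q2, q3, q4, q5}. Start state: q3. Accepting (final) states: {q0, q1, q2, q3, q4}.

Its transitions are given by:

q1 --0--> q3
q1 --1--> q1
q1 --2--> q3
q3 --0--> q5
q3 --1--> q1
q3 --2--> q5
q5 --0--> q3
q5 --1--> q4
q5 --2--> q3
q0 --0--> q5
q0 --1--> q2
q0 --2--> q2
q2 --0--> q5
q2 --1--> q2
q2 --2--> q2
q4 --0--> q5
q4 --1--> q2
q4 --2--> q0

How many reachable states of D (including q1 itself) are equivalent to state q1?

1

Every state is reachable, so we keep all 6.
P0 = {q0,q1,q2,q3,q4} | {q5}.
On input 0, block {q0,q1,q2,q3,q4} splits into {q0,q2,q3,q4} and {q1}.
Refine {q0,q2,q3,q4} on symbol 1: members go to different blocks, giving {q0,q2,q4} and {q3}.
Stable partition: {q0,q2,q4} | {q5} | {q1} | {q3} — 4 equivalence classes.
The equivalence class containing q1 is {q1}, of size 1.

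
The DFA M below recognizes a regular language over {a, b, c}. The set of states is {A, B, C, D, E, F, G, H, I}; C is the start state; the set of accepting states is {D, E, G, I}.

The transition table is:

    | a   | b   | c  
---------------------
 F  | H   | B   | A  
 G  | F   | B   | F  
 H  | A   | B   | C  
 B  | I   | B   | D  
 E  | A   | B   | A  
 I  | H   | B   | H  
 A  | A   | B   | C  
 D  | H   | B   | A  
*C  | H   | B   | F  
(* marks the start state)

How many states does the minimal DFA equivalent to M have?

Reachable states from the start: {A,B,C,D,F,H,I}. Unreachable: {E,G} — drop them.
P0 = {D,I} | {A,B,C,F,H}.
Refine {A,B,C,F,H} on symbol a: members go to different blocks, giving {A,C,F,H} and {B}.
The partition is now stable with 3 blocks: {D,I} | {A,C,F,H} | {B}.

3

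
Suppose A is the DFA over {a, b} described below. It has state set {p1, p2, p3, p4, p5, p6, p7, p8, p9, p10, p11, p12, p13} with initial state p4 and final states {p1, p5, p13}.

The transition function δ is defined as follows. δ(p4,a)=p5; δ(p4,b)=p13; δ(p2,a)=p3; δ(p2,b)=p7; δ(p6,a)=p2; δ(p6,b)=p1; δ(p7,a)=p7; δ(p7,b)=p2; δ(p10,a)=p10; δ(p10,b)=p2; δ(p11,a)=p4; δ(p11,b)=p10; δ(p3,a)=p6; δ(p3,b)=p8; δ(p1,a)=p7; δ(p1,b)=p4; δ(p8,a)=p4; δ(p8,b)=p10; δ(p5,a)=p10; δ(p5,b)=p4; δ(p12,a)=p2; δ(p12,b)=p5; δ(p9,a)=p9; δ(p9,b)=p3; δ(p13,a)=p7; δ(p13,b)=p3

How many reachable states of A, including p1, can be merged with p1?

2

States {p9,p11,p12} cannot be reached from the start state, so discard them.
Start with accepting vs non-accepting: {p1,p5,p13} | {p2,p3,p4,p6,p7,p8,p10}.
Refine {p2,p3,p4,p6,p7,p8,p10} on symbol a: members go to different blocks, giving {p2,p3,p6,p7,p8,p10} and {p4}.
On input b, block {p1,p5,p13} splits into {p1,p5} and {p13}.
On input a, block {p2,p3,p6,p7,p8,p10} splits into {p2,p3,p6,p7,p10} and {p8}.
Split {p2,p3,p6,p7,p10} by δ(·,b) → {p2,p7,p10} and {p3} and {p6}.
Refine {p2,p7,p10} on symbol a: members go to different blocks, giving {p7,p10} and {p2}.
Stable partition: {p1,p5} | {p7,p10} | {p4} | {p13} | {p8} | {p3} | {p6} | {p2} — 8 equivalence classes.
The equivalence class containing p1 is {p1,p5}, of size 2.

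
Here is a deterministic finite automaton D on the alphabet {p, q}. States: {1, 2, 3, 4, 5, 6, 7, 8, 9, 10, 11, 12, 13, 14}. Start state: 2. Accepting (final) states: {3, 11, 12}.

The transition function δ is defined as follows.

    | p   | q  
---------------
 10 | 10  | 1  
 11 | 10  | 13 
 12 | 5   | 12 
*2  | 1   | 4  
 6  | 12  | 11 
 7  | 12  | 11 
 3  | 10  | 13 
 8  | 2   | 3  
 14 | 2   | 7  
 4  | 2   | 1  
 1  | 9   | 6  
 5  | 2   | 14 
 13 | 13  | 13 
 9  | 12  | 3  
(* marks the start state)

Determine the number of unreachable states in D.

No path from 2 leads to 8; the other 13 states are all reachable.

1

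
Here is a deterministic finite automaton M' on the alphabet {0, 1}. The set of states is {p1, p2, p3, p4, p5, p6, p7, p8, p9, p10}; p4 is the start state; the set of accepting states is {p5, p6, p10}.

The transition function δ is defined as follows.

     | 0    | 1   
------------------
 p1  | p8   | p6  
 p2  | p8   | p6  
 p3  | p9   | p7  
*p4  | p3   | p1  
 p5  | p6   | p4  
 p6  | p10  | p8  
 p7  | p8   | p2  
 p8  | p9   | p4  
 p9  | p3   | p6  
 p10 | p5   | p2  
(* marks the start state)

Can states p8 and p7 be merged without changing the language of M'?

Start with accepting vs non-accepting: {p5,p6,p10} | {p1,p2,p3,p4,p7,p8,p9}.
On input 1, block {p1,p2,p3,p4,p7,p8,p9} splits into {p3,p4,p7,p8} and {p1,p2,p9}.
On input 1, block {p5,p6,p10} splits into {p5,p6} and {p10}.
Refine {p5,p6} on symbol 0: members go to different blocks, giving {p5} and {p6}.
Refine {p3,p4,p7,p8} on symbol 0: members go to different blocks, giving {p3,p8} and {p4,p7}.
The partition is now stable with 6 blocks: {p5} | {p3,p8} | {p1,p2,p9} | {p10} | {p6} | {p4,p7}.
p8 and p7 end up in different blocks, so they are distinguishable. For instance, the string '01' is accepted from only p8.

No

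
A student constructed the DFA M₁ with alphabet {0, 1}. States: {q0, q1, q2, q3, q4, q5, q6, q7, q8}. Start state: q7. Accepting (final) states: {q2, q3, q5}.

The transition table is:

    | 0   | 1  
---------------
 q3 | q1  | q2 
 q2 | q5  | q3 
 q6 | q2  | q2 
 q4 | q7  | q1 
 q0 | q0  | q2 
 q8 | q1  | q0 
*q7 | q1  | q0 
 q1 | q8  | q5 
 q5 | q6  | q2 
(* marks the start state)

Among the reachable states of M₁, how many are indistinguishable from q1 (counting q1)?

Reachable states from the start: {q0,q1,q2,q3,q5,q6,q7,q8}. Unreachable: {q4} — drop them.
Start with accepting vs non-accepting: {q2,q3,q5} | {q0,q1,q6,q7,q8}.
On input 0, block {q2,q3,q5} splits into {q3,q5} and {q2}.
On input 0, block {q0,q1,q6,q7,q8} splits into {q0,q1,q7,q8} and {q6}.
Split {q3,q5} by δ(·,0) → {q3} and {q5}.
Refine {q0,q1,q7,q8} on symbol 1: members go to different blocks, giving {q7,q8} and {q0} and {q1}.
Stable partition: {q3} | {q7,q8} | {q2} | {q6} | {q5} | {q0} | {q1} — 7 equivalence classes.
The equivalence class containing q1 is {q1}, of size 1.

1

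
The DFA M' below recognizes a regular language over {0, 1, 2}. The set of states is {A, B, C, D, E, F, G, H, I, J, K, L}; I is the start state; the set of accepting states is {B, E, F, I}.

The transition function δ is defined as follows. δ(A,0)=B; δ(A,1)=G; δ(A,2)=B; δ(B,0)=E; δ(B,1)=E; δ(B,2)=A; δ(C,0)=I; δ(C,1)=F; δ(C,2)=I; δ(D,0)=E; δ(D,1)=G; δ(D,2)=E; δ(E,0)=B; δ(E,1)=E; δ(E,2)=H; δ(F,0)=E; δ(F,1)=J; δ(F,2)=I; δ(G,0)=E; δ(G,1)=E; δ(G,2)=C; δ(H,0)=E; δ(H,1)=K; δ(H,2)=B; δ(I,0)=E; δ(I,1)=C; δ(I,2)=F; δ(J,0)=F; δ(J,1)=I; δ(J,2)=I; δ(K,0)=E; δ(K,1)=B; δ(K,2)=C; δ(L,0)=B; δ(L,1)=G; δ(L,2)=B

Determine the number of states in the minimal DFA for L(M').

Reachable states from the start: {A,B,C,E,F,G,H,I,J,K}. Unreachable: {D,L} — drop them.
Start with accepting vs non-accepting: {B,E,F,I} | {A,C,G,H,J,K}.
Split {B,E,F,I} by δ(·,1) → {B,E} and {F,I}.
On input 0, block {A,C,G,H,J,K} splits into {A,G,H,K} and {C,J}.
On input 1, block {A,G,H,K} splits into {A,H} and {G,K}.
No further refinement is possible. Final partition (5 blocks): {B,E} | {A,H} | {F,I} | {C,J} | {G,K}.

5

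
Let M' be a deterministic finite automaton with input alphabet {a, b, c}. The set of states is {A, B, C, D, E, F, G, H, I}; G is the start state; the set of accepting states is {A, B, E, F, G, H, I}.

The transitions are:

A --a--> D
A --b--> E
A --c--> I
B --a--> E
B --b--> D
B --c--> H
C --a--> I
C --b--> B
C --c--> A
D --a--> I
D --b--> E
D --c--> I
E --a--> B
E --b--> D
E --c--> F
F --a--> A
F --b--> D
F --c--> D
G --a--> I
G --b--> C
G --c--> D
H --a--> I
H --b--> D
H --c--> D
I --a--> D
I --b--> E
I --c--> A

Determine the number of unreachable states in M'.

A breadth-first search from the start state visits every state.

0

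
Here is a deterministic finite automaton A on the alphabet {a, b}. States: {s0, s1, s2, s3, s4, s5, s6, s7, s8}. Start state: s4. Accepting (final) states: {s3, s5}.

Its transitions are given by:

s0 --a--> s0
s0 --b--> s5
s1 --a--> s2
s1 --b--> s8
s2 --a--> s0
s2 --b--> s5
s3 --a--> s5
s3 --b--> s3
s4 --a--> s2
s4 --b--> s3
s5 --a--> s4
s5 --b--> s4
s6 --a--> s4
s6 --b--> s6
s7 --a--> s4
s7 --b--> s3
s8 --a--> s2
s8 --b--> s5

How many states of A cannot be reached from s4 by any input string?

No path from s4 leads to s1, s6, s7, s8; the other 5 states are all reachable.

4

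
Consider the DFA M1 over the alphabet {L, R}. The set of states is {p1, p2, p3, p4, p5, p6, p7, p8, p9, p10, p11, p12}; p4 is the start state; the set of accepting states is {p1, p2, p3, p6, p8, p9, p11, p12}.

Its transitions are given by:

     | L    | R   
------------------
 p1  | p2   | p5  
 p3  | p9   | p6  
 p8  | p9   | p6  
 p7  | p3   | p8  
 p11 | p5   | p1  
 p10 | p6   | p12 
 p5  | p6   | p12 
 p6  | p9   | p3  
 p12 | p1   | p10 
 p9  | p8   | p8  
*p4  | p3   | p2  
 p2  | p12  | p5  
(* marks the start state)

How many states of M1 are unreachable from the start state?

2

Starting at p4 and following transitions, the reachable set is {p1, p2, p3, p4, p5, p6, p8, p9, p10, p12}. That leaves p7, p11 unreachable — 2 in total.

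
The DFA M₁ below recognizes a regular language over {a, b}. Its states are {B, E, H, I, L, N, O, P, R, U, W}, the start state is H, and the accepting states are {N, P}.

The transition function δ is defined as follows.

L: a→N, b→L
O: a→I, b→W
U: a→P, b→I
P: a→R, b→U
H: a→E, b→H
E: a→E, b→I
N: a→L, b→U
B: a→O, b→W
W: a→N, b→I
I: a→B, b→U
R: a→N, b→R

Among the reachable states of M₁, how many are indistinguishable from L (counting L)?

P0 = {N,P} | {B,E,H,I,L,O,R,U,W}.
On input a, block {B,E,H,I,L,O,R,U,W} splits into {B,E,H,I,O} and {L,R,U,W}.
Refine {B,E,H,I,O} on symbol b: members go to different blocks, giving {B,I,O} and {E,H}.
Refine {L,R,U,W} on symbol b: members go to different blocks, giving {L,R} and {U,W}.
On input b, block {E,H} splits into {H} and {E}.
No further refinement is possible. Final partition (6 blocks): {N,P} | {B,I,O} | {L,R} | {H} | {U,W} | {E}.
The equivalence class containing L is {L,R}, of size 2.

2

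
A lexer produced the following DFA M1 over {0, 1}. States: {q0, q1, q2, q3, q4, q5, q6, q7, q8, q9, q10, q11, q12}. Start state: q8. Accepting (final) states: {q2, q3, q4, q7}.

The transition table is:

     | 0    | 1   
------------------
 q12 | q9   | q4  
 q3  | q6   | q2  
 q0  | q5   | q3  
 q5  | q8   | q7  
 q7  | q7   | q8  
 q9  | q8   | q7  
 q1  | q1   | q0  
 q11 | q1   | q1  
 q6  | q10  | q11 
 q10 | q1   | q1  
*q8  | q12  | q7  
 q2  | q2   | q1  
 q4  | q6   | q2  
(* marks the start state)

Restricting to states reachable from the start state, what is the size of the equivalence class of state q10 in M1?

Initial partition by acceptance: {q2,q3,q4,q7} | {q0,q1,q5,q6,q8,q9,q10,q11,q12}.
Split {q2,q3,q4,q7} by δ(·,0) → {q2,q7} and {q3,q4}.
Refine {q0,q1,q5,q6,q8,q9,q10,q11,q12} on symbol 1: members go to different blocks, giving {q1,q6,q10,q11} and {q5,q8,q9} and {q0,q12}.
On input 1, block {q2,q7} splits into {q2} and {q7}.
On input 1, block {q1,q6,q10,q11} splits into {q6,q10,q11} and {q1}.
On input 0, block {q6,q10,q11} splits into {q10,q11} and {q6}.
Refine {q5,q8,q9} on symbol 0: members go to different blocks, giving {q5,q9} and {q8}.
Stable partition: {q2} | {q10,q11} | {q3,q4} | {q5,q9} | {q0,q12} | {q7} | {q1} | {q6} | {q8} — 9 equivalence classes.
The equivalence class containing q10 is {q10,q11}, of size 2.

2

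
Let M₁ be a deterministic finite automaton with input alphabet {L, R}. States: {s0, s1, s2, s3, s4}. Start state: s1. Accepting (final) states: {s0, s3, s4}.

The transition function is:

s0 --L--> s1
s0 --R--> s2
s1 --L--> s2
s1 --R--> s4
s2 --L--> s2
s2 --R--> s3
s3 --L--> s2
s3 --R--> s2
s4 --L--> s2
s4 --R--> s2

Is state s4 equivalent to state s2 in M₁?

No

First remove the unreachable states {s0}; 4 states remain.
Start with accepting vs non-accepting: {s3,s4} | {s1,s2}.
No further refinement is possible. Final partition (2 blocks): {s3,s4} | {s1,s2}.
s4 and s2 end up in different blocks, so they are distinguishable. For instance, the string 'ε' is accepted from only s4.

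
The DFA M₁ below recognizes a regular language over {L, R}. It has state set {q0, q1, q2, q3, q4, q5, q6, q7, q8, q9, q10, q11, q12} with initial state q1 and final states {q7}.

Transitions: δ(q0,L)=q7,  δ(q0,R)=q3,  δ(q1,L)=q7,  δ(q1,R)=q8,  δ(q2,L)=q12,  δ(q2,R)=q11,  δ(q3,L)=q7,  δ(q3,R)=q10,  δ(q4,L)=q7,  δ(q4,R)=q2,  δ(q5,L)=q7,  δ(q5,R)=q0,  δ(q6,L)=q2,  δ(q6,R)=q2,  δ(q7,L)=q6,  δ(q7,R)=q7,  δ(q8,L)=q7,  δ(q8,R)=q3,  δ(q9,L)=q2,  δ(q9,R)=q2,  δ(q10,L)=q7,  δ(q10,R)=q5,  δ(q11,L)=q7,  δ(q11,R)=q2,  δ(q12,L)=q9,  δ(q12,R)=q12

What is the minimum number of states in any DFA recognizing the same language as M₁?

6

States {q4} cannot be reached from the start state, so discard them.
P0 = {q7} | {q0,q1,q2,q3,q5,q6,q8,q9,q10,q11,q12}.
Refine {q0,q1,q2,q3,q5,q6,q8,q9,q10,q11,q12} on symbol L: members go to different blocks, giving {q0,q1,q3,q5,q8,q10,q11} and {q2,q6,q9,q12}.
Split {q0,q1,q3,q5,q8,q10,q11} by δ(·,R) → {q0,q1,q3,q5,q8,q10} and {q11}.
Split {q2,q6,q9,q12} by δ(·,R) → {q6,q9,q12} and {q2}.
Refine {q6,q9,q12} on symbol L: members go to different blocks, giving {q6,q9} and {q12}.
Stable partition: {q7} | {q0,q1,q3,q5,q8,q10} | {q6,q9} | {q11} | {q2} | {q12} — 6 equivalence classes.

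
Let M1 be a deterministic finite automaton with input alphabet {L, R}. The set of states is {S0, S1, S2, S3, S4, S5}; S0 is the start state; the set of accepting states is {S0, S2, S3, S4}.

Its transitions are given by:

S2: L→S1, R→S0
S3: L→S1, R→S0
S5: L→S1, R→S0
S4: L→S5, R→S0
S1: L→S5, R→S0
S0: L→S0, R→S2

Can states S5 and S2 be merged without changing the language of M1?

No

First remove the unreachable states {S3,S4}; 4 states remain.
Start with accepting vs non-accepting: {S0,S2} | {S1,S5}.
On input L, block {S0,S2} splits into {S0} and {S2}.
Stable partition: {S0} | {S1,S5} | {S2} — 3 equivalence classes.
S5 and S2 end up in different blocks, so they are distinguishable. For instance, the string 'ε' is accepted from only S2.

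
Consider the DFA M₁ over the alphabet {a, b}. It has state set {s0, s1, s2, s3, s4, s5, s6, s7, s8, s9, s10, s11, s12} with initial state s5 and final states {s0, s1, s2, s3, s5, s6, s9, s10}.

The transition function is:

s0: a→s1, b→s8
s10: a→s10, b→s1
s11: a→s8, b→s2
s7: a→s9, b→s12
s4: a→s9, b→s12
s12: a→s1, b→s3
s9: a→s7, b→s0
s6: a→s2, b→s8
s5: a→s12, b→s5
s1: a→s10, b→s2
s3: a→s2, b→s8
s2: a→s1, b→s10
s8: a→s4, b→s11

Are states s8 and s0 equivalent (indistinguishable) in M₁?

First remove the unreachable states {s6}; 12 states remain.
Start with accepting vs non-accepting: {s0,s1,s2,s3,s5,s9,s10} | {s4,s7,s8,s11,s12}.
Refine {s0,s1,s2,s3,s5,s9,s10} on symbol a: members go to different blocks, giving {s0,s1,s2,s3,s10} and {s5,s9}.
Split {s0,s1,s2,s3,s10} by δ(·,b) → {s1,s2,s10} and {s0,s3}.
Refine {s4,s7,s8,s11,s12} on symbol a: members go to different blocks, giving {s4,s7} and {s8,s11} and {s12}.
On input a, block {s5,s9} splits into {s5} and {s9}.
Split {s8,s11} by δ(·,a) → {s8} and {s11}.
Stable partition: {s1,s2,s10} | {s4,s7} | {s5} | {s0,s3} | {s8} | {s12} | {s9} | {s11} — 8 equivalence classes.
s8 and s0 end up in different blocks, so they are distinguishable. For instance, the string 'ε' is accepted from only s0.

No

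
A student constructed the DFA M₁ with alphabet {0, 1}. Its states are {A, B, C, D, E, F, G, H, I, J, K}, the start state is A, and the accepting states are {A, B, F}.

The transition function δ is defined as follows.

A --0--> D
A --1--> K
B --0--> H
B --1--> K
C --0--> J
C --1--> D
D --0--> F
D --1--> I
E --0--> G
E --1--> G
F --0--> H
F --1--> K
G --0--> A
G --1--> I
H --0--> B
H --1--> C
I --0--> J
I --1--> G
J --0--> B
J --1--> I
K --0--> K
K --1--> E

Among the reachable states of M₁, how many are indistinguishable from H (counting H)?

All states are reachable from the start state.
P0 = {A,B,F} | {C,D,E,G,H,I,J,K}.
Split {C,D,E,G,H,I,J,K} by δ(·,0) → {C,E,I,K} and {D,G,H,J}.
Split {C,E,I,K} by δ(·,0) → {C,E,I} and {K}.
No further refinement is possible. Final partition (4 blocks): {A,B,F} | {C,E,I} | {D,G,H,J} | {K}.
State H belongs to the block {D,G,H,J}, which has 4 states.

4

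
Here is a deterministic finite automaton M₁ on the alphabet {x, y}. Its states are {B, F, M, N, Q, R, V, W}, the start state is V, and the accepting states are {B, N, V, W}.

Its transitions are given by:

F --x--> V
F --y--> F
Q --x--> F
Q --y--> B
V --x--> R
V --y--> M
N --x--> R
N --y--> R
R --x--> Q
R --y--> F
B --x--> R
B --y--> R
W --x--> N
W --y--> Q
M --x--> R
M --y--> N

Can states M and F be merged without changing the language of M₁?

No

States {W} cannot be reached from the start state, so discard them.
Initial partition by acceptance: {B,N,V} | {F,M,Q,R}.
On input x, block {F,M,Q,R} splits into {M,Q,R} and {F}.
Split {M,Q,R} by δ(·,x) → {M,R} and {Q}.
On input x, block {M,R} splits into {R} and {M}.
Split {B,N,V} by δ(·,y) → {B,N} and {V}.
Stable partition: {B,N} | {R} | {F} | {Q} | {M} | {V} — 6 equivalence classes.
M and F end up in different blocks, so they are distinguishable. For instance, the string 'x' is accepted from only F.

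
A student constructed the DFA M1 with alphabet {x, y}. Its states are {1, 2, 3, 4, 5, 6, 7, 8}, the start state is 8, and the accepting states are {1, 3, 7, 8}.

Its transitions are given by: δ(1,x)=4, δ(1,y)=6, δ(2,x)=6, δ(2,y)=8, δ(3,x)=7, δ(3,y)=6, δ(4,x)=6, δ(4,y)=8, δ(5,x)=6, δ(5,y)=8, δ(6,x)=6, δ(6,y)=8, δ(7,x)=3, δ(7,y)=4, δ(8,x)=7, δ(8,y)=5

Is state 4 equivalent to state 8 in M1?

First remove the unreachable states {1,2}; 6 states remain.
Start with accepting vs non-accepting: {3,7,8} | {4,5,6}.
No further refinement is possible. Final partition (2 blocks): {3,7,8} | {4,5,6}.
4 and 8 end up in different blocks, so they are distinguishable. For instance, the string 'ε' is accepted from only 8.

No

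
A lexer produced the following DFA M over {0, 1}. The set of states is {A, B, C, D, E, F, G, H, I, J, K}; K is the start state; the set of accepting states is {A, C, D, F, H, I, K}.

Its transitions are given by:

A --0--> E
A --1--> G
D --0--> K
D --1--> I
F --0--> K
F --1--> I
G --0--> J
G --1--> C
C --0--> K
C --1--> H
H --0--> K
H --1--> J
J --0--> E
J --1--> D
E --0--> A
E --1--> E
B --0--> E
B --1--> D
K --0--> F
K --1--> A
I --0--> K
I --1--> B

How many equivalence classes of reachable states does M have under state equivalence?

Every state is reachable, so we keep all 11.
P0 = {A,C,D,F,H,I,K} | {B,E,G,J}.
Refine {A,C,D,F,H,I,K} on symbol 0: members go to different blocks, giving {C,D,F,H,I,K} and {A}.
On input 1, block {C,D,F,H,I,K} splits into {C,D,F} and {H,I} and {K}.
On input 0, block {B,E,G,J} splits into {B,G,J} and {E}.
Refine {B,G,J} on symbol 0: members go to different blocks, giving {B,J} and {G}.
Stable partition: {C,D,F} | {B,J} | {A} | {H,I} | {K} | {E} | {G} — 7 equivalence classes.

7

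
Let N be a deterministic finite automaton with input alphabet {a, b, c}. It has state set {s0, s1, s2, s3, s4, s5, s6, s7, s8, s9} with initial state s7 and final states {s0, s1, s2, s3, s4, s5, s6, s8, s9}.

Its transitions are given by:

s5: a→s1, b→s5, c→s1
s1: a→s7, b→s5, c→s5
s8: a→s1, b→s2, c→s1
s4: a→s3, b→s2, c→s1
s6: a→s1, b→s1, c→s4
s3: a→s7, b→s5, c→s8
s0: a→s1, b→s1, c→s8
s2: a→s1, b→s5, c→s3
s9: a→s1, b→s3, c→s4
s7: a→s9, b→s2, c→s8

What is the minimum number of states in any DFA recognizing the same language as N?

Reachable states from the start: {s1,s2,s3,s4,s5,s7,s8,s9}. Unreachable: {s0,s6} — drop them.
Initial partition by acceptance: {s1,s2,s3,s4,s5,s8,s9} | {s7}.
Split {s1,s2,s3,s4,s5,s8,s9} by δ(·,a) → {s2,s4,s5,s8,s9} and {s1,s3}.
Split {s2,s4,s5,s8,s9} by δ(·,b) → {s2,s4,s5,s8} and {s9}.
No further refinement is possible. Final partition (4 blocks): {s2,s4,s5,s8} | {s7} | {s1,s3} | {s9}.

4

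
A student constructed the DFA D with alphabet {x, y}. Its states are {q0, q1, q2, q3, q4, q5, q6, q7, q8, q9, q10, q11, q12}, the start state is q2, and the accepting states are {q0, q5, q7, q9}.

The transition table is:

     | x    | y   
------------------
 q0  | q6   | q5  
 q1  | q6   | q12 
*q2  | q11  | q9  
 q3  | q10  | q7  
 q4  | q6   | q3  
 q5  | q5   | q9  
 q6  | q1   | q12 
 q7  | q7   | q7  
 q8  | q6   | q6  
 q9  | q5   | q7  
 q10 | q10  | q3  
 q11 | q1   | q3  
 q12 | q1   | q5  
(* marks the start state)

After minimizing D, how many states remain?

States {q0,q4,q8} cannot be reached from the start state, so discard them.
P0 = {q5,q7,q9} | {q1,q2,q3,q6,q10,q11,q12}.
On input y, block {q1,q2,q3,q6,q10,q11,q12} splits into {q1,q6,q10,q11} and {q2,q3,q12}.
Stable partition: {q5,q7,q9} | {q1,q6,q10,q11} | {q2,q3,q12} — 3 equivalence classes.

3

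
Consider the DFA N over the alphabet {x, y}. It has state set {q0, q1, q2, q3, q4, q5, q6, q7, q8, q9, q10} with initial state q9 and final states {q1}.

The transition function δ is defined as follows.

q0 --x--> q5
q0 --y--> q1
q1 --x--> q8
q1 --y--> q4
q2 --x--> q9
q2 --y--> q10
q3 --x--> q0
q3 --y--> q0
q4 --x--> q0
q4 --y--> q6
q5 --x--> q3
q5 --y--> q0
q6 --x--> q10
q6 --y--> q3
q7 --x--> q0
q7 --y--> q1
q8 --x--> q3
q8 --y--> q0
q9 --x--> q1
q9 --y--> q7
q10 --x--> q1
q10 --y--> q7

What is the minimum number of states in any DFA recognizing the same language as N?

States {q2} cannot be reached from the start state, so discard them.
Start with accepting vs non-accepting: {q1} | {q0,q3,q4,q5,q6,q7,q8,q9,q10}.
On input x, block {q0,q3,q4,q5,q6,q7,q8,q9,q10} splits into {q0,q3,q4,q5,q6,q7,q8} and {q9,q10}.
On input x, block {q0,q3,q4,q5,q6,q7,q8} splits into {q0,q3,q4,q5,q7,q8} and {q6}.
Refine {q0,q3,q4,q5,q7,q8} on symbol y: members go to different blocks, giving {q3,q5,q8} and {q0,q7} and {q4}.
Split {q3,q5,q8} by δ(·,x) → {q5,q8} and {q3}.
On input x, block {q0,q7} splits into {q0} and {q7}.
No further refinement is possible. Final partition (8 blocks): {q1} | {q5,q8} | {q9,q10} | {q6} | {q0} | {q4} | {q3} | {q7}.

8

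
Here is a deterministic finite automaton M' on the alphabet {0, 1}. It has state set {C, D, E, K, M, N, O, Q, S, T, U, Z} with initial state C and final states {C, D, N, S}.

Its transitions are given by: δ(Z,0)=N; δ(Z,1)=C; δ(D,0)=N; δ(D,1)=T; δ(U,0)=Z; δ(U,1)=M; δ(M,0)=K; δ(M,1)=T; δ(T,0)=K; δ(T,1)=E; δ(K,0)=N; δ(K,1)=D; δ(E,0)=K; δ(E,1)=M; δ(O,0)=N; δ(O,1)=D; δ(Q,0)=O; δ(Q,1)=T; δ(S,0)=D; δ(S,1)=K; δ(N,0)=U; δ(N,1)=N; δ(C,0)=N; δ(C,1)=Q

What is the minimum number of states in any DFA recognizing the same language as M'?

Reachable states from the start: {C,D,E,K,M,N,O,Q,T,U,Z}. Unreachable: {S} — drop them.
Start with accepting vs non-accepting: {C,D,N} | {E,K,M,O,Q,T,U,Z}.
On input 0, block {C,D,N} splits into {C,D} and {N}.
On input 0, block {E,K,M,O,Q,T,U,Z} splits into {E,M,Q,T,U} and {K,O,Z}.
No further refinement is possible. Final partition (4 blocks): {C,D} | {E,M,Q,T,U} | {N} | {K,O,Z}.

4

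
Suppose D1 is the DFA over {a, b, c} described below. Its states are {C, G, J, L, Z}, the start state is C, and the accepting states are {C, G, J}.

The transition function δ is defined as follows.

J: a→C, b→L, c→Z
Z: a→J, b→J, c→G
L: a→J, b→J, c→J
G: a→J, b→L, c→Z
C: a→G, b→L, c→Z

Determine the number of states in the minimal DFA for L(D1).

2

Initial partition by acceptance: {C,G,J} | {L,Z}.
No further refinement is possible. Final partition (2 blocks): {C,G,J} | {L,Z}.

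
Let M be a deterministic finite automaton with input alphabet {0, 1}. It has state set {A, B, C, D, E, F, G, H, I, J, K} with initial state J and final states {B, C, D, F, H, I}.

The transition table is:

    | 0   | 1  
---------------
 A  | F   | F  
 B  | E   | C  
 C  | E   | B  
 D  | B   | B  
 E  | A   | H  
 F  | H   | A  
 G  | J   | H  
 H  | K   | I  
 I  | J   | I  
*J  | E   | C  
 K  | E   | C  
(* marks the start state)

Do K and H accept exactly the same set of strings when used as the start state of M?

Reachable states from the start: {A,B,C,E,F,H,I,J,K}. Unreachable: {D,G} — drop them.
P0 = {B,C,F,H,I} | {A,E,J,K}.
Refine {B,C,F,H,I} on symbol 0: members go to different blocks, giving {B,C,H,I} and {F}.
On input 0, block {A,E,J,K} splits into {E,J,K} and {A}.
On input 0, block {E,J,K} splits into {J,K} and {E}.
On input 0, block {B,C,H,I} splits into {B,C} and {H,I}.
Stable partition: {B,C} | {J,K} | {F} | {A} | {E} | {H,I} — 6 equivalence classes.
K and H end up in different blocks, so they are distinguishable. For instance, the string 'ε' is accepted from only H.

No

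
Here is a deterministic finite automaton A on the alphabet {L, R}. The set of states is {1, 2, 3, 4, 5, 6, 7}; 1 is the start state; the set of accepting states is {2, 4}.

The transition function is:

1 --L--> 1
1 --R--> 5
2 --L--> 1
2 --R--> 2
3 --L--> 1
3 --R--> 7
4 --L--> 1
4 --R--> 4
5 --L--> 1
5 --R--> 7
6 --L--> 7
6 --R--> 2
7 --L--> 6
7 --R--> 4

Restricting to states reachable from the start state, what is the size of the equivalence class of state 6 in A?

2

First remove the unreachable states {3}; 6 states remain.
Initial partition by acceptance: {2,4} | {1,5,6,7}.
Refine {1,5,6,7} on symbol R: members go to different blocks, giving {1,5} and {6,7}.
Split {1,5} by δ(·,R) → {1} and {5}.
No further refinement is possible. Final partition (4 blocks): {2,4} | {1} | {6,7} | {5}.
State 6 belongs to the block {6,7}, which has 2 states.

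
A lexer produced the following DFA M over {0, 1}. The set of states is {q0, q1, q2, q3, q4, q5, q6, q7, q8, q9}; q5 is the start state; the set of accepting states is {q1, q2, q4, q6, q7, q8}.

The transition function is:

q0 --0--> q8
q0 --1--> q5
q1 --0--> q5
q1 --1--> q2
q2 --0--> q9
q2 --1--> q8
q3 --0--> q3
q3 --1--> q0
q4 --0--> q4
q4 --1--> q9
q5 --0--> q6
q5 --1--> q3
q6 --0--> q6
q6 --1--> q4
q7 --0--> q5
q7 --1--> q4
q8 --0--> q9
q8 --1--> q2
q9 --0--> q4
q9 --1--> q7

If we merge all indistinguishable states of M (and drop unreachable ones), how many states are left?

First remove the unreachable states {q1}; 9 states remain.
Initial partition by acceptance: {q2,q4,q6,q7,q8} | {q0,q3,q5,q9}.
On input 0, block {q2,q4,q6,q7,q8} splits into {q2,q7,q8} and {q4,q6}.
Refine {q2,q7,q8} on symbol 1: members go to different blocks, giving {q2,q8} and {q7}.
Split {q0,q3,q5,q9} by δ(·,0) → {q5,q9} and {q0} and {q3}.
Refine {q5,q9} on symbol 1: members go to different blocks, giving {q5} and {q9}.
Split {q4,q6} by δ(·,1) → {q4} and {q6}.
The partition is now stable with 8 blocks: {q2,q8} | {q5} | {q4} | {q7} | {q0} | {q3} | {q9} | {q6}.

8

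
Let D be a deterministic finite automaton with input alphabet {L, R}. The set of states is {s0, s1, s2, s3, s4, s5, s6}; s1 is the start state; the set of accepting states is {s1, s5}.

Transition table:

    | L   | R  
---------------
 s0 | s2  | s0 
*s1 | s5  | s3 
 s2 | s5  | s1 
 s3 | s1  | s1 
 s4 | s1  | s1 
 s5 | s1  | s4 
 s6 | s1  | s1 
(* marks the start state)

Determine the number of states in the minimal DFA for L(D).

First remove the unreachable states {s0,s2,s6}; 4 states remain.
Start with accepting vs non-accepting: {s1,s5} | {s3,s4}.
The partition is now stable with 2 blocks: {s1,s5} | {s3,s4}.

2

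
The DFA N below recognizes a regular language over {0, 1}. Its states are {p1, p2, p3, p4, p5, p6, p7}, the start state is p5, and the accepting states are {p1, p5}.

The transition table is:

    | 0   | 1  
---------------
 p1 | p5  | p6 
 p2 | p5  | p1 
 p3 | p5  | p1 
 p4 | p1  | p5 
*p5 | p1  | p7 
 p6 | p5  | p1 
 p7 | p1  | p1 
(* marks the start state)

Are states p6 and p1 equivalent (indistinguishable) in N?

States {p2,p3,p4} cannot be reached from the start state, so discard them.
P0 = {p1,p5} | {p6,p7}.
No further refinement is possible. Final partition (2 blocks): {p1,p5} | {p6,p7}.
p6 and p1 end up in different blocks, so they are distinguishable. For instance, the string 'ε' is accepted from only p1.

No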